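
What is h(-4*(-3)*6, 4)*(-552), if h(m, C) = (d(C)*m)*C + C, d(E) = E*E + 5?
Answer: -3340704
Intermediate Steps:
d(E) = 5 + E**2 (d(E) = E**2 + 5 = 5 + E**2)
h(m, C) = C + C*m*(5 + C**2) (h(m, C) = ((5 + C**2)*m)*C + C = (m*(5 + C**2))*C + C = C*m*(5 + C**2) + C = C + C*m*(5 + C**2))
h(-4*(-3)*6, 4)*(-552) = (4*(1 + (-4*(-3)*6)*(5 + 4**2)))*(-552) = (4*(1 + (12*6)*(5 + 16)))*(-552) = (4*(1 + 72*21))*(-552) = (4*(1 + 1512))*(-552) = (4*1513)*(-552) = 6052*(-552) = -3340704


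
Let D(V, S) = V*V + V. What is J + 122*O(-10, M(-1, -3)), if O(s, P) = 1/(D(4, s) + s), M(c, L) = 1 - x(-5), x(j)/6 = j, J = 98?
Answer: 551/5 ≈ 110.20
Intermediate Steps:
x(j) = 6*j
D(V, S) = V + V**2 (D(V, S) = V**2 + V = V + V**2)
M(c, L) = 31 (M(c, L) = 1 - 6*(-5) = 1 - 1*(-30) = 1 + 30 = 31)
O(s, P) = 1/(20 + s) (O(s, P) = 1/(4*(1 + 4) + s) = 1/(4*5 + s) = 1/(20 + s))
J + 122*O(-10, M(-1, -3)) = 98 + 122/(20 - 10) = 98 + 122/10 = 98 + 122*(1/10) = 98 + 61/5 = 551/5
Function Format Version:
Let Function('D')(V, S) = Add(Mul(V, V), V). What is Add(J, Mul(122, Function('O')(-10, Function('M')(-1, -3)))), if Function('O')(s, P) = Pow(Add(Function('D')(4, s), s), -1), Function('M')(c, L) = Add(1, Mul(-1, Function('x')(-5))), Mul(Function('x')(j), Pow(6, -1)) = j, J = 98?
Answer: Rational(551, 5) ≈ 110.20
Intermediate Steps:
Function('x')(j) = Mul(6, j)
Function('D')(V, S) = Add(V, Pow(V, 2)) (Function('D')(V, S) = Add(Pow(V, 2), V) = Add(V, Pow(V, 2)))
Function('M')(c, L) = 31 (Function('M')(c, L) = Add(1, Mul(-1, Mul(6, -5))) = Add(1, Mul(-1, -30)) = Add(1, 30) = 31)
Function('O')(s, P) = Pow(Add(20, s), -1) (Function('O')(s, P) = Pow(Add(Mul(4, Add(1, 4)), s), -1) = Pow(Add(Mul(4, 5), s), -1) = Pow(Add(20, s), -1))
Add(J, Mul(122, Function('O')(-10, Function('M')(-1, -3)))) = Add(98, Mul(122, Pow(Add(20, -10), -1))) = Add(98, Mul(122, Pow(10, -1))) = Add(98, Mul(122, Rational(1, 10))) = Add(98, Rational(61, 5)) = Rational(551, 5)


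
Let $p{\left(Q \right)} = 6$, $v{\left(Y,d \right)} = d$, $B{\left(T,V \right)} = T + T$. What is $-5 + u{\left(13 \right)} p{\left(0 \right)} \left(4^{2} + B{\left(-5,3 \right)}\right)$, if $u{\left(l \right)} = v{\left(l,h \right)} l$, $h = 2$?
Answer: $931$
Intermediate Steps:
$B{\left(T,V \right)} = 2 T$
$u{\left(l \right)} = 2 l$
$-5 + u{\left(13 \right)} p{\left(0 \right)} \left(4^{2} + B{\left(-5,3 \right)}\right) = -5 + 2 \cdot 13 \cdot 6 \left(4^{2} + 2 \left(-5\right)\right) = -5 + 26 \cdot 6 \left(16 - 10\right) = -5 + 26 \cdot 6 \cdot 6 = -5 + 26 \cdot 36 = -5 + 936 = 931$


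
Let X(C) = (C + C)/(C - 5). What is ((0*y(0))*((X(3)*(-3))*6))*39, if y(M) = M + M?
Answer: 0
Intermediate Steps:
y(M) = 2*M
X(C) = 2*C/(-5 + C) (X(C) = (2*C)/(-5 + C) = 2*C/(-5 + C))
((0*y(0))*((X(3)*(-3))*6))*39 = ((0*(2*0))*(((2*3/(-5 + 3))*(-3))*6))*39 = ((0*0)*(((2*3/(-2))*(-3))*6))*39 = (0*(((2*3*(-½))*(-3))*6))*39 = (0*(-3*(-3)*6))*39 = (0*(9*6))*39 = (0*54)*39 = 0*39 = 0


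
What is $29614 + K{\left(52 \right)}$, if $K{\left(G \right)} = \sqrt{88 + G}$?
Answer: $29614 + 2 \sqrt{35} \approx 29626.0$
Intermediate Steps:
$29614 + K{\left(52 \right)} = 29614 + \sqrt{88 + 52} = 29614 + \sqrt{140} = 29614 + 2 \sqrt{35}$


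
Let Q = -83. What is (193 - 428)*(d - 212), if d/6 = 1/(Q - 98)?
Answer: 9018830/181 ≈ 49828.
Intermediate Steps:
d = -6/181 (d = 6/(-83 - 98) = 6/(-181) = 6*(-1/181) = -6/181 ≈ -0.033149)
(193 - 428)*(d - 212) = (193 - 428)*(-6/181 - 212) = -235*(-38378/181) = 9018830/181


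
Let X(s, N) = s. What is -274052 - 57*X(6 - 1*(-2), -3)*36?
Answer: -290468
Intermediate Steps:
-274052 - 57*X(6 - 1*(-2), -3)*36 = -274052 - 57*(6 - 1*(-2))*36 = -274052 - 57*(6 + 2)*36 = -274052 - 57*8*36 = -274052 - 456*36 = -274052 - 1*16416 = -274052 - 16416 = -290468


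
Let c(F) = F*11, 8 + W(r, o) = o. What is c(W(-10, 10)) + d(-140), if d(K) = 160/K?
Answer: 146/7 ≈ 20.857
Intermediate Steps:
W(r, o) = -8 + o
c(F) = 11*F
c(W(-10, 10)) + d(-140) = 11*(-8 + 10) + 160/(-140) = 11*2 + 160*(-1/140) = 22 - 8/7 = 146/7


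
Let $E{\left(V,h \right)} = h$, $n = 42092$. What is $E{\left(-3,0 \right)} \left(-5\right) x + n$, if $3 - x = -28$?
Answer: $42092$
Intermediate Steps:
$x = 31$ ($x = 3 - -28 = 3 + 28 = 31$)
$E{\left(-3,0 \right)} \left(-5\right) x + n = 0 \left(-5\right) 31 + 42092 = 0 \cdot 31 + 42092 = 0 + 42092 = 42092$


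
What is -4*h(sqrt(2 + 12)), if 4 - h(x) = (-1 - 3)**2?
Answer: 48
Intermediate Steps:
h(x) = -12 (h(x) = 4 - (-1 - 3)**2 = 4 - 1*(-4)**2 = 4 - 1*16 = 4 - 16 = -12)
-4*h(sqrt(2 + 12)) = -4*(-12) = 48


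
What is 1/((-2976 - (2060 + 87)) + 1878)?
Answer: -1/3245 ≈ -0.00030817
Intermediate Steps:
1/((-2976 - (2060 + 87)) + 1878) = 1/((-2976 - 1*2147) + 1878) = 1/((-2976 - 2147) + 1878) = 1/(-5123 + 1878) = 1/(-3245) = -1/3245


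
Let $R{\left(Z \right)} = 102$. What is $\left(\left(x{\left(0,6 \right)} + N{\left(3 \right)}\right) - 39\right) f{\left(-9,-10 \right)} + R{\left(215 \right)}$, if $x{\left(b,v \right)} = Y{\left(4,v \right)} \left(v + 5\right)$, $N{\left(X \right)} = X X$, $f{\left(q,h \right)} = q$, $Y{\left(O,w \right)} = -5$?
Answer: $867$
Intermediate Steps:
$N{\left(X \right)} = X^{2}$
$x{\left(b,v \right)} = -25 - 5 v$ ($x{\left(b,v \right)} = - 5 \left(v + 5\right) = - 5 \left(5 + v\right) = -25 - 5 v$)
$\left(\left(x{\left(0,6 \right)} + N{\left(3 \right)}\right) - 39\right) f{\left(-9,-10 \right)} + R{\left(215 \right)} = \left(\left(\left(-25 - 30\right) + 3^{2}\right) - 39\right) \left(-9\right) + 102 = \left(\left(\left(-25 - 30\right) + 9\right) - 39\right) \left(-9\right) + 102 = \left(\left(-55 + 9\right) - 39\right) \left(-9\right) + 102 = \left(-46 - 39\right) \left(-9\right) + 102 = \left(-85\right) \left(-9\right) + 102 = 765 + 102 = 867$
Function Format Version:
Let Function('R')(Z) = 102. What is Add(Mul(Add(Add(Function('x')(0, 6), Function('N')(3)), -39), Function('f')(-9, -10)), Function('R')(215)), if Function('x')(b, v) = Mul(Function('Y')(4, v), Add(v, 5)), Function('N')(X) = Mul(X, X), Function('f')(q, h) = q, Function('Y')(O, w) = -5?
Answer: 867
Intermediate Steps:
Function('N')(X) = Pow(X, 2)
Function('x')(b, v) = Add(-25, Mul(-5, v)) (Function('x')(b, v) = Mul(-5, Add(v, 5)) = Mul(-5, Add(5, v)) = Add(-25, Mul(-5, v)))
Add(Mul(Add(Add(Function('x')(0, 6), Function('N')(3)), -39), Function('f')(-9, -10)), Function('R')(215)) = Add(Mul(Add(Add(Add(-25, Mul(-5, 6)), Pow(3, 2)), -39), -9), 102) = Add(Mul(Add(Add(Add(-25, -30), 9), -39), -9), 102) = Add(Mul(Add(Add(-55, 9), -39), -9), 102) = Add(Mul(Add(-46, -39), -9), 102) = Add(Mul(-85, -9), 102) = Add(765, 102) = 867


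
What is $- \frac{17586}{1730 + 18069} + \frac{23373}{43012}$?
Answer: $- \frac{293647005}{851594588} \approx -0.34482$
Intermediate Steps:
$- \frac{17586}{1730 + 18069} + \frac{23373}{43012} = - \frac{17586}{19799} + 23373 \cdot \frac{1}{43012} = \left(-17586\right) \frac{1}{19799} + \frac{23373}{43012} = - \frac{17586}{19799} + \frac{23373}{43012} = - \frac{293647005}{851594588}$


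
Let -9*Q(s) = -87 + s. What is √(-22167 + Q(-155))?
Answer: I*√199261/3 ≈ 148.8*I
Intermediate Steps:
Q(s) = 29/3 - s/9 (Q(s) = -(-87 + s)/9 = 29/3 - s/9)
√(-22167 + Q(-155)) = √(-22167 + (29/3 - ⅑*(-155))) = √(-22167 + (29/3 + 155/9)) = √(-22167 + 242/9) = √(-199261/9) = I*√199261/3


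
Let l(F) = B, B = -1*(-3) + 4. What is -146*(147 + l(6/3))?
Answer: -22484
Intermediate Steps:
B = 7 (B = 3 + 4 = 7)
l(F) = 7
-146*(147 + l(6/3)) = -146*(147 + 7) = -146*154 = -22484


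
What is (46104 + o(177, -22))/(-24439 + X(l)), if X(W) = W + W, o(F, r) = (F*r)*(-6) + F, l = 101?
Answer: -23215/8079 ≈ -2.8735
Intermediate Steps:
o(F, r) = F - 6*F*r (o(F, r) = -6*F*r + F = F - 6*F*r)
X(W) = 2*W
(46104 + o(177, -22))/(-24439 + X(l)) = (46104 + 177*(1 - 6*(-22)))/(-24439 + 2*101) = (46104 + 177*(1 + 132))/(-24439 + 202) = (46104 + 177*133)/(-24237) = (46104 + 23541)*(-1/24237) = 69645*(-1/24237) = -23215/8079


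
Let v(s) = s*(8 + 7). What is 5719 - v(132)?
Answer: 3739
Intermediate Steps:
v(s) = 15*s (v(s) = s*15 = 15*s)
5719 - v(132) = 5719 - 15*132 = 5719 - 1*1980 = 5719 - 1980 = 3739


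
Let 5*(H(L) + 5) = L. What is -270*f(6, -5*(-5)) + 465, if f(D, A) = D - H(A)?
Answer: -1155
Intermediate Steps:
H(L) = -5 + L/5
f(D, A) = 5 + D - A/5 (f(D, A) = D - (-5 + A/5) = D + (5 - A/5) = 5 + D - A/5)
-270*f(6, -5*(-5)) + 465 = -270*(5 + 6 - (-1)*(-5)) + 465 = -270*(5 + 6 - ⅕*25) + 465 = -270*(5 + 6 - 5) + 465 = -270*6 + 465 = -1620 + 465 = -1155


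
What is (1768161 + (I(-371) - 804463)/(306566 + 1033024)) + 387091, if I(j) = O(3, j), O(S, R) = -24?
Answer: 2887153222193/1339590 ≈ 2.1553e+6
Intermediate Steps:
I(j) = -24
(1768161 + (I(-371) - 804463)/(306566 + 1033024)) + 387091 = (1768161 + (-24 - 804463)/(306566 + 1033024)) + 387091 = (1768161 - 804487/1339590) + 387091 = 2368609989503/1339590 + 387091 = 2887153222193/1339590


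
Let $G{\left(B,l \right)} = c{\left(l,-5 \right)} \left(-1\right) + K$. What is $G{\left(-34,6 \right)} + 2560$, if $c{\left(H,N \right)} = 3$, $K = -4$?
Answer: $2553$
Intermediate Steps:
$G{\left(B,l \right)} = -7$ ($G{\left(B,l \right)} = 3 \left(-1\right) - 4 = -3 - 4 = -7$)
$G{\left(-34,6 \right)} + 2560 = -7 + 2560 = 2553$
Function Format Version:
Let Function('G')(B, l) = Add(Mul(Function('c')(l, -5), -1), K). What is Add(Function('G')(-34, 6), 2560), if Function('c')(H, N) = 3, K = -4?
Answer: 2553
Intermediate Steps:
Function('G')(B, l) = -7 (Function('G')(B, l) = Add(Mul(3, -1), -4) = Add(-3, -4) = -7)
Add(Function('G')(-34, 6), 2560) = Add(-7, 2560) = 2553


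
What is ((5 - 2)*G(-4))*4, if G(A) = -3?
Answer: -36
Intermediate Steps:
((5 - 2)*G(-4))*4 = ((5 - 2)*(-3))*4 = (3*(-3))*4 = -9*4 = -36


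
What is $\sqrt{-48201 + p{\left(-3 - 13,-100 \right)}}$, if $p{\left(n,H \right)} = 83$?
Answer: $7 i \sqrt{982} \approx 219.36 i$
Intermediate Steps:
$\sqrt{-48201 + p{\left(-3 - 13,-100 \right)}} = \sqrt{-48201 + 83} = \sqrt{-48118} = 7 i \sqrt{982}$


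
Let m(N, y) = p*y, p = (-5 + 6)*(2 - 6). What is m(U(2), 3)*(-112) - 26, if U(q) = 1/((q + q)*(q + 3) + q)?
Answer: 1318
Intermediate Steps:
p = -4 (p = 1*(-4) = -4)
U(q) = 1/(q + 2*q*(3 + q)) (U(q) = 1/((2*q)*(3 + q) + q) = 1/(2*q*(3 + q) + q) = 1/(q + 2*q*(3 + q)))
m(N, y) = -4*y
m(U(2), 3)*(-112) - 26 = -4*3*(-112) - 26 = -12*(-112) - 26 = 1344 - 26 = 1318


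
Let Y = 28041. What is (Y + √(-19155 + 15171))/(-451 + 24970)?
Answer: 9347/8173 + 4*I*√249/24519 ≈ 1.1436 + 0.0025743*I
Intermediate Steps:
(Y + √(-19155 + 15171))/(-451 + 24970) = (28041 + √(-19155 + 15171))/(-451 + 24970) = (28041 + √(-3984))/24519 = (28041 + 4*I*√249)*(1/24519) = 9347/8173 + 4*I*√249/24519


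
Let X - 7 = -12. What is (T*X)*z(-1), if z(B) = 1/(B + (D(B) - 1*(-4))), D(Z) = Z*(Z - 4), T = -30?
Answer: 75/4 ≈ 18.750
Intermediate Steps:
X = -5 (X = 7 - 12 = -5)
D(Z) = Z*(-4 + Z)
z(B) = 1/(4 + B + B*(-4 + B)) (z(B) = 1/(B + (B*(-4 + B) - 1*(-4))) = 1/(B + (B*(-4 + B) + 4)) = 1/(B + (4 + B*(-4 + B))) = 1/(4 + B + B*(-4 + B)))
(T*X)*z(-1) = (-30*(-5))/(4 - 1 - (-4 - 1)) = 150/(4 - 1 - 1*(-5)) = 150/(4 - 1 + 5) = 150/8 = 150*(⅛) = 75/4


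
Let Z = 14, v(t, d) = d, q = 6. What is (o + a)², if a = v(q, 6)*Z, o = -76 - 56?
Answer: 2304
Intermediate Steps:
o = -132
a = 84 (a = 6*14 = 84)
(o + a)² = (-132 + 84)² = (-48)² = 2304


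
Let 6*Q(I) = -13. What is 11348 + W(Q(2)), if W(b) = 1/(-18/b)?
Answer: 1225597/108 ≈ 11348.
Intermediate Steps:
Q(I) = -13/6 (Q(I) = (⅙)*(-13) = -13/6)
W(b) = -b/18
11348 + W(Q(2)) = 11348 - 1/18*(-13/6) = 11348 + 13/108 = 1225597/108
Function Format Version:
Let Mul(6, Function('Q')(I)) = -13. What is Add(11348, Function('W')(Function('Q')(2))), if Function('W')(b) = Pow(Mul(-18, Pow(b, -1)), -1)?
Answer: Rational(1225597, 108) ≈ 11348.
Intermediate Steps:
Function('Q')(I) = Rational(-13, 6) (Function('Q')(I) = Mul(Rational(1, 6), -13) = Rational(-13, 6))
Function('W')(b) = Mul(Rational(-1, 18), b)
Add(11348, Function('W')(Function('Q')(2))) = Add(11348, Mul(Rational(-1, 18), Rational(-13, 6))) = Add(11348, Rational(13, 108)) = Rational(1225597, 108)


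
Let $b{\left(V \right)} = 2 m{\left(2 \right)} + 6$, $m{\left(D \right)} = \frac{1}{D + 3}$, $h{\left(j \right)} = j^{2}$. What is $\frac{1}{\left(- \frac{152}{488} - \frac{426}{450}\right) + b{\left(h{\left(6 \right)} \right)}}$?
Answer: $\frac{4575}{23524} \approx 0.19448$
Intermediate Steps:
$m{\left(D \right)} = \frac{1}{3 + D}$
$b{\left(V \right)} = \frac{32}{5}$ ($b{\left(V \right)} = \frac{2}{3 + 2} + 6 = \frac{2}{5} + 6 = \frac{32}{5}$)
$\frac{1}{\left(- \frac{152}{488} - \frac{426}{450}\right) + b{\left(h{\left(6 \right)} \right)}} = \frac{1}{\left(- \frac{152}{488} - \frac{426}{450}\right) + \frac{32}{5}} = \frac{1}{\left(\left(-152\right) \frac{1}{488} - \frac{71}{75}\right) + \frac{32}{5}} = \frac{1}{\left(- \frac{19}{61} - \frac{71}{75}\right) + \frac{32}{5}} = \frac{1}{- \frac{5756}{4575} + \frac{32}{5}} = \frac{1}{\frac{23524}{4575}} = \frac{4575}{23524}$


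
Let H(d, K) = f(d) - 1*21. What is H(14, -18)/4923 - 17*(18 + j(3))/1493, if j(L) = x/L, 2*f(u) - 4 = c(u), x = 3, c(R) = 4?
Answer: -1615510/7350039 ≈ -0.21980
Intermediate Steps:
f(u) = 4 (f(u) = 2 + (½)*4 = 2 + 2 = 4)
H(d, K) = -17 (H(d, K) = 4 - 1*21 = 4 - 21 = -17)
j(L) = 3/L
H(14, -18)/4923 - 17*(18 + j(3))/1493 = -17/4923 - 17*(18 + 3/3)/1493 = -17*1/4923 - 17*(18 + 3*(⅓))*(1/1493) = -17/4923 - 17*(18 + 1)*(1/1493) = -17/4923 - 17*19*(1/1493) = -17/4923 - 323*1/1493 = -17/4923 - 323/1493 = -1615510/7350039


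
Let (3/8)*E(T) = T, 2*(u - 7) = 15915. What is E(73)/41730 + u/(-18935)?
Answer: -197203543/474094530 ≈ -0.41596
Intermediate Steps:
u = 15929/2 (u = 7 + (½)*15915 = 7 + 15915/2 = 15929/2 ≈ 7964.5)
E(T) = 8*T/3
E(73)/41730 + u/(-18935) = ((8/3)*73)/41730 + (15929/2)/(-18935) = (584/3)*(1/41730) + (15929/2)*(-1/18935) = 292/62595 - 15929/37870 = -197203543/474094530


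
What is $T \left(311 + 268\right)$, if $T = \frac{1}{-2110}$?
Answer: $- \frac{579}{2110} \approx -0.27441$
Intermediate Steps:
$T = - \frac{1}{2110} \approx -0.00047393$
$T \left(311 + 268\right) = - \frac{311 + 268}{2110} = \left(- \frac{1}{2110}\right) 579 = - \frac{579}{2110}$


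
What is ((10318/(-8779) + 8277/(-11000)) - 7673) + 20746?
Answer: 1262260375217/96569000 ≈ 13071.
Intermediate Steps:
((10318/(-8779) + 8277/(-11000)) - 7673) + 20746 = ((10318*(-1/8779) + 8277*(-1/11000)) - 7673) + 20746 = ((-10318/8779 - 8277/11000) - 7673) + 20746 = (-186161783/96569000 - 7673) + 20746 = -741160098783/96569000 + 20746 = 1262260375217/96569000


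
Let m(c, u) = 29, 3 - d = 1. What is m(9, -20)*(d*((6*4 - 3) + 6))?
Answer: 1566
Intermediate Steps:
d = 2 (d = 3 - 1*1 = 3 - 1 = 2)
m(9, -20)*(d*((6*4 - 3) + 6)) = 29*(2*((6*4 - 3) + 6)) = 29*(2*((24 - 3) + 6)) = 29*(2*(21 + 6)) = 29*(2*27) = 29*54 = 1566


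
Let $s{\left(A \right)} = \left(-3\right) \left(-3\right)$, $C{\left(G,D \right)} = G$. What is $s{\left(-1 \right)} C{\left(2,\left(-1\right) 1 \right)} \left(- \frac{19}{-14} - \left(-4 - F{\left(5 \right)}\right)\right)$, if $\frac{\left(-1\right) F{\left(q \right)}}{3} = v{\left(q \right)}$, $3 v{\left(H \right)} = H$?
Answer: $\frac{45}{7} \approx 6.4286$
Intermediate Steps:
$v{\left(H \right)} = \frac{H}{3}$
$F{\left(q \right)} = - q$ ($F{\left(q \right)} = - 3 \frac{q}{3} = - q$)
$s{\left(A \right)} = 9$
$s{\left(-1 \right)} C{\left(2,\left(-1\right) 1 \right)} \left(- \frac{19}{-14} - \left(-4 - F{\left(5 \right)}\right)\right) = 9 \cdot 2 \left(- \frac{19}{-14} + \left(\left(14 - 5\right) - 10\right)\right) = 18 \left(\left(-19\right) \left(- \frac{1}{14}\right) + \left(\left(14 - 5\right) - 10\right)\right) = 18 \left(\frac{19}{14} + \left(9 - 10\right)\right) = 18 \left(\frac{19}{14} - 1\right) = 18 \cdot \frac{5}{14} = \frac{45}{7}$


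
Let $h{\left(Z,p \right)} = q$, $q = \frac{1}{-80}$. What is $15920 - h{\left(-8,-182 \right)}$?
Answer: $\frac{1273601}{80} \approx 15920.0$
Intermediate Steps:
$q = - \frac{1}{80} \approx -0.0125$
$h{\left(Z,p \right)} = - \frac{1}{80}$
$15920 - h{\left(-8,-182 \right)} = 15920 - - \frac{1}{80} = 15920 + \frac{1}{80} = \frac{1273601}{80}$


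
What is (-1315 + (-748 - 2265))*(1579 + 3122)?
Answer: -20345928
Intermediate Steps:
(-1315 + (-748 - 2265))*(1579 + 3122) = (-1315 - 3013)*4701 = -4328*4701 = -20345928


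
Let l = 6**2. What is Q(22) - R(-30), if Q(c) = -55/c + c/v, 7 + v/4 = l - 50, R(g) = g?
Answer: 572/21 ≈ 27.238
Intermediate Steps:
l = 36
v = -84 (v = -28 + 4*(36 - 50) = -28 + 4*(-14) = -28 - 56 = -84)
Q(c) = -55/c - c/84 (Q(c) = -55/c + c/(-84) = -55/c + c*(-1/84) = -55/c - c/84)
Q(22) - R(-30) = (-55/22 - 1/84*22) - 1*(-30) = (-55*1/22 - 11/42) + 30 = (-5/2 - 11/42) + 30 = -58/21 + 30 = 572/21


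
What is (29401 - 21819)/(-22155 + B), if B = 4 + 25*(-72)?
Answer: -7582/23951 ≈ -0.31656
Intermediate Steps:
B = -1796 (B = 4 - 1800 = -1796)
(29401 - 21819)/(-22155 + B) = (29401 - 21819)/(-22155 - 1796) = 7582/(-23951) = 7582*(-1/23951) = -7582/23951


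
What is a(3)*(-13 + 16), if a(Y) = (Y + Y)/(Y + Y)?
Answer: 3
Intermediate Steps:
a(Y) = 1 (a(Y) = (2*Y)/((2*Y)) = (2*Y)*(1/(2*Y)) = 1)
a(3)*(-13 + 16) = 1*(-13 + 16) = 1*3 = 3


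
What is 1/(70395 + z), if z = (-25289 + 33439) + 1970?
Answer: 1/80515 ≈ 1.2420e-5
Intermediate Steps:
z = 10120 (z = 8150 + 1970 = 10120)
1/(70395 + z) = 1/(70395 + 10120) = 1/80515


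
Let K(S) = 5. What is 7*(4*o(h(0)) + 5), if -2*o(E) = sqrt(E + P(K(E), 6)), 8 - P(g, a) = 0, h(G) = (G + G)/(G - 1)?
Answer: 35 - 28*sqrt(2) ≈ -4.5980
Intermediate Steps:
h(G) = 2*G/(-1 + G) (h(G) = (2*G)/(-1 + G) = 2*G/(-1 + G))
P(g, a) = 8 (P(g, a) = 8 - 1*0 = 8 + 0 = 8)
o(E) = -sqrt(8 + E)/2 (o(E) = -sqrt(E + 8)/2 = -sqrt(8 + E)/2)
7*(4*o(h(0)) + 5) = 7*(4*(-sqrt(8 + 2*0/(-1 + 0))/2) + 5) = 7*(4*(-sqrt(8 + 2*0/(-1))/2) + 5) = 7*(4*(-sqrt(8 + 2*0*(-1))/2) + 5) = 7*(4*(-sqrt(8 + 0)/2) + 5) = 7*(4*(-sqrt(2)) + 5) = 7*(-4*sqrt(2) + 5) = 7*(5 - 4*sqrt(2)) = 35 - 28*sqrt(2)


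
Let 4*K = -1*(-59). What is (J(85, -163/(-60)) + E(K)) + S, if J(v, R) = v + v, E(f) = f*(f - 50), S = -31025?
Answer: -501999/16 ≈ -31375.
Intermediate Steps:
K = 59/4 (K = (-1*(-59))/4 = (¼)*59 = 59/4 ≈ 14.750)
E(f) = f*(-50 + f)
J(v, R) = 2*v
(J(85, -163/(-60)) + E(K)) + S = (2*85 + 59*(-50 + 59/4)/4) - 31025 = (170 + (59/4)*(-141/4)) - 31025 = (170 - 8319/16) - 31025 = -5599/16 - 31025 = -501999/16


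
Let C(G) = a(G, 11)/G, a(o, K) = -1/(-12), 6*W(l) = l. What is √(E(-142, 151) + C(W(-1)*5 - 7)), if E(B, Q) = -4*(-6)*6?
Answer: √1272290/94 ≈ 12.000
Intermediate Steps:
E(B, Q) = 144 (E(B, Q) = 24*6 = 144)
W(l) = l/6
a(o, K) = 1/12 (a(o, K) = -1*(-1/12) = 1/12)
C(G) = 1/(12*G)
√(E(-142, 151) + C(W(-1)*5 - 7)) = √(144 + 1/(12*(((⅙)*(-1))*5 - 7))) = √(144 + 1/(12*(-⅙*5 - 7))) = √(144 + 1/(12*(-⅚ - 7))) = √(144 + 1/(12*(-47/6))) = √(144 + (1/12)*(-6/47)) = √(144 - 1/94) = √(13535/94) = √1272290/94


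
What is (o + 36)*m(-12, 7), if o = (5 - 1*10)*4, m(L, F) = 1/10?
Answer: 8/5 ≈ 1.6000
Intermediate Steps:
m(L, F) = 1/10
o = -20 (o = (5 - 10)*4 = -5*4 = -20)
(o + 36)*m(-12, 7) = (-20 + 36)*(1/10) = 16*(1/10) = 8/5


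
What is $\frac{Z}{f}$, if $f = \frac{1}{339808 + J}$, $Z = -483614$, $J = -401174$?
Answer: $29677456724$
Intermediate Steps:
$f = - \frac{1}{61366}$ ($f = \frac{1}{339808 - 401174} = \frac{1}{-61366} = - \frac{1}{61366} \approx -1.6296 \cdot 10^{-5}$)
$\frac{Z}{f} = - \frac{483614}{- \frac{1}{61366}} = \left(-483614\right) \left(-61366\right) = 29677456724$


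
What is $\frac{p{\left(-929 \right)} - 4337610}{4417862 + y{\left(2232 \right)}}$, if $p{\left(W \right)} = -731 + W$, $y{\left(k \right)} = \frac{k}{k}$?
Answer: $- \frac{4339270}{4417863} \approx -0.98221$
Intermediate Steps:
$y{\left(k \right)} = 1$
$\frac{p{\left(-929 \right)} - 4337610}{4417862 + y{\left(2232 \right)}} = \frac{\left(-731 - 929\right) - 4337610}{4417862 + 1} = \frac{-1660 - 4337610}{4417863} = \left(-4339270\right) \frac{1}{4417863} = - \frac{4339270}{4417863}$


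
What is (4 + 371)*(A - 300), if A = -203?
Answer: -188625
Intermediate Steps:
(4 + 371)*(A - 300) = (4 + 371)*(-203 - 300) = 375*(-503) = -188625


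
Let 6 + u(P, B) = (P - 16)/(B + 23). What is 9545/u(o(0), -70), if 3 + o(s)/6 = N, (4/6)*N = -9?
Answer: -448615/167 ≈ -2686.3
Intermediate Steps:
N = -27/2 (N = (3/2)*(-9) = -27/2 ≈ -13.500)
o(s) = -99 (o(s) = -18 + 6*(-27/2) = -18 - 81 = -99)
u(P, B) = -6 + (-16 + P)/(23 + B) (u(P, B) = -6 + (P - 16)/(B + 23) = -6 + (-16 + P)/(23 + B))
9545/u(o(0), -70) = 9545/(((-154 - 99 - 6*(-70))/(23 - 70))) = 9545/(((-154 - 99 + 420)/(-47))) = 9545/((-1/47*167)) = 9545/(-167/47) = 9545*(-47/167) = -448615/167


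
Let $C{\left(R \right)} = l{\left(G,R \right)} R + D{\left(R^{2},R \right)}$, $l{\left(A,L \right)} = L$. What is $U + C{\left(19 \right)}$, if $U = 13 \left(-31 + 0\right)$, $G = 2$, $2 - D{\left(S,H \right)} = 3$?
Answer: $-43$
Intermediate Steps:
$D{\left(S,H \right)} = -1$ ($D{\left(S,H \right)} = 2 - 3 = -1$)
$U = -403$ ($U = 13 \left(-31\right) = -403$)
$C{\left(R \right)} = -1 + R^{2}$ ($C{\left(R \right)} = R R - 1 = R^{2} - 1 = -1 + R^{2}$)
$U + C{\left(19 \right)} = -403 - \left(1 - 19^{2}\right) = -403 + \left(-1 + 361\right) = -403 + 360 = -43$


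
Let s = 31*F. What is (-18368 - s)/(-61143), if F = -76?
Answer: 16012/61143 ≈ 0.26188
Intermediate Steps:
s = -2356 (s = 31*(-76) = -2356)
(-18368 - s)/(-61143) = (-18368 - 1*(-2356))/(-61143) = (-18368 + 2356)*(-1/61143) = -16012*(-1/61143) = 16012/61143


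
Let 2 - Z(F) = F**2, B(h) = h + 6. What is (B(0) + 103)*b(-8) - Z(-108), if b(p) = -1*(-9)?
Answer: 12643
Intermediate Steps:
b(p) = 9
B(h) = 6 + h
Z(F) = 2 - F**2
(B(0) + 103)*b(-8) - Z(-108) = ((6 + 0) + 103)*9 - (2 - 1*(-108)**2) = (6 + 103)*9 - (2 - 1*11664) = 109*9 - (2 - 11664) = 981 - 1*(-11662) = 981 + 11662 = 12643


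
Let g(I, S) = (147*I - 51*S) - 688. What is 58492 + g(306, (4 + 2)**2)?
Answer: 100950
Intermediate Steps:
g(I, S) = -688 - 51*S + 147*I (g(I, S) = (-51*S + 147*I) - 688 = -688 - 51*S + 147*I)
58492 + g(306, (4 + 2)**2) = 58492 + (-688 - 51*(4 + 2)**2 + 147*306) = 58492 + (-688 - 51*6**2 + 44982) = 58492 + (-688 - 51*36 + 44982) = 58492 + (-688 - 1836 + 44982) = 58492 + 42458 = 100950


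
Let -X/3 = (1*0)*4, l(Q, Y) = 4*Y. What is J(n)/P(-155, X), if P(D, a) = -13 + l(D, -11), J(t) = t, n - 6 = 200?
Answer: -206/57 ≈ -3.6140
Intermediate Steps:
n = 206 (n = 6 + 200 = 206)
X = 0 (X = -3*1*0*4 = -0*4 = -3*0 = 0)
P(D, a) = -57 (P(D, a) = -13 + 4*(-11) = -13 - 44 = -57)
J(n)/P(-155, X) = 206/(-57) = 206*(-1/57) = -206/57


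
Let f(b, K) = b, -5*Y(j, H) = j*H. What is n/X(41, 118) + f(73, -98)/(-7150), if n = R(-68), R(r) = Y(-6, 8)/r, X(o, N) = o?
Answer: -68041/4983550 ≈ -0.013653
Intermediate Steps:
Y(j, H) = -H*j/5 (Y(j, H) = -j*H/5 = -H*j/5)
R(r) = 48/(5*r) (R(r) = (-⅕*8*(-6))/r = 48/(5*r))
n = -12/85 (n = (48/5)/(-68) = (48/5)*(-1/68) = -12/85 ≈ -0.14118)
n/X(41, 118) + f(73, -98)/(-7150) = -12/85/41 + 73/(-7150) = -12/85*1/41 + 73*(-1/7150) = -12/3485 - 73/7150 = -68041/4983550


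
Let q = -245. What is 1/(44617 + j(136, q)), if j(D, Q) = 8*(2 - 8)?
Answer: 1/44569 ≈ 2.2437e-5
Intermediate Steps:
j(D, Q) = -48 (j(D, Q) = 8*(-6) = -48)
1/(44617 + j(136, q)) = 1/(44617 - 48) = 1/44569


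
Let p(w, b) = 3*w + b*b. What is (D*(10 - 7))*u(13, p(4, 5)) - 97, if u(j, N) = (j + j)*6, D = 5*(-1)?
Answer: -2437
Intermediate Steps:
D = -5
p(w, b) = b² + 3*w (p(w, b) = 3*w + b² = b² + 3*w)
u(j, N) = 12*j (u(j, N) = (2*j)*6 = 12*j)
(D*(10 - 7))*u(13, p(4, 5)) - 97 = (-5*(10 - 7))*(12*13) - 97 = -5*3*156 - 97 = -15*156 - 97 = -2340 - 97 = -2437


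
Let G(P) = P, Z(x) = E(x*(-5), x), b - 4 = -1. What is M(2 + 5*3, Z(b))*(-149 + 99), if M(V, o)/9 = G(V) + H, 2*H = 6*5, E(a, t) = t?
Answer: -14400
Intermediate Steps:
b = 3 (b = 4 - 1 = 3)
H = 15 (H = (6*5)/2 = (1/2)*30 = 15)
Z(x) = x
M(V, o) = 135 + 9*V (M(V, o) = 9*(V + 15) = 9*(15 + V) = 135 + 9*V)
M(2 + 5*3, Z(b))*(-149 + 99) = (135 + 9*(2 + 5*3))*(-149 + 99) = (135 + 9*(2 + 15))*(-50) = (135 + 9*17)*(-50) = (135 + 153)*(-50) = 288*(-50) = -14400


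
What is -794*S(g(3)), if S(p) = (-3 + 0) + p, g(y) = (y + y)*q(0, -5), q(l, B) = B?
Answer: 26202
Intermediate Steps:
g(y) = -10*y (g(y) = (y + y)*(-5) = (2*y)*(-5) = -10*y)
S(p) = -3 + p
-794*S(g(3)) = -794*(-3 - 10*3) = -794*(-3 - 30) = -794*(-33) = 26202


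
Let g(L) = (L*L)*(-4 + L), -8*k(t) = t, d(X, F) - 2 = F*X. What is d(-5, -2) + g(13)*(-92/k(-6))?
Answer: -186564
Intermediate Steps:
d(X, F) = 2 + F*X
k(t) = -t/8
g(L) = L²*(-4 + L)
d(-5, -2) + g(13)*(-92/k(-6)) = (2 - 2*(-5)) + (13²*(-4 + 13))*(-92/((-⅛*(-6)))) = (2 + 10) + (169*9)*(-92/¾) = 12 + 1521*(-92*4/3) = 12 + 1521*(-368/3) = 12 - 186576 = -186564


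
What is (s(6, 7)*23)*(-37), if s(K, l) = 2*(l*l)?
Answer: -83398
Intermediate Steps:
s(K, l) = 2*l²
(s(6, 7)*23)*(-37) = ((2*7²)*23)*(-37) = ((2*49)*23)*(-37) = (98*23)*(-37) = 2254*(-37) = -83398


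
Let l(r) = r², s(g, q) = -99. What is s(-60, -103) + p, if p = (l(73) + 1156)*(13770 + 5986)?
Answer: 128117561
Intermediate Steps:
p = 128117660 (p = (73² + 1156)*(13770 + 5986) = (5329 + 1156)*19756 = 6485*19756 = 128117660)
s(-60, -103) + p = -99 + 128117660 = 128117561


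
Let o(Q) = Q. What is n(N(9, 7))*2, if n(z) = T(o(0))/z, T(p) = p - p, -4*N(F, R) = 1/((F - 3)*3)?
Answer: 0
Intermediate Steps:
N(F, R) = -1/(4*(-9 + 3*F)) (N(F, R) = -1/(3*(F - 3))/4 = -1/(3*(-3 + F))/4 = -1/(4*(-9 + 3*F)))
T(p) = 0
n(z) = 0 (n(z) = 0/z = 0)
n(N(9, 7))*2 = 0*2 = 0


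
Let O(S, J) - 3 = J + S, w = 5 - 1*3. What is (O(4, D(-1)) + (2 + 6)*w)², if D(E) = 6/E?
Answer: 289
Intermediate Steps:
w = 2 (w = 5 - 3 = 2)
O(S, J) = 3 + J + S (O(S, J) = 3 + (J + S) = 3 + J + S)
(O(4, D(-1)) + (2 + 6)*w)² = ((3 + 6/(-1) + 4) + (2 + 6)*2)² = ((3 + 6*(-1) + 4) + 8*2)² = ((3 - 6 + 4) + 16)² = (1 + 16)² = 17² = 289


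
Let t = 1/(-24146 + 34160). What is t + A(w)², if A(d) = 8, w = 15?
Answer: 640897/10014 ≈ 64.000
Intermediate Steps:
t = 1/10014 ≈ 9.9860e-5
t + A(w)² = 1/10014 + 8² = 1/10014 + 64 = 640897/10014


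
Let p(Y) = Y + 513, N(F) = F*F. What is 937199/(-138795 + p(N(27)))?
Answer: -937199/137553 ≈ -6.8134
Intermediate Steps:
N(F) = F**2
p(Y) = 513 + Y
937199/(-138795 + p(N(27))) = 937199/(-138795 + (513 + 27**2)) = 937199/(-138795 + (513 + 729)) = 937199/(-138795 + 1242) = 937199/(-137553) = 937199*(-1/137553) = -937199/137553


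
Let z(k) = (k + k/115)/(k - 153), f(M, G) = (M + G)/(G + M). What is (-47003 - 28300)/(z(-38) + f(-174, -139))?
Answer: -551343465/8791 ≈ -62717.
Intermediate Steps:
f(M, G) = 1 (f(M, G) = (G + M)/(G + M) = 1)
z(k) = 116*k/(115*(-153 + k)) (z(k) = (k + k*(1/115))/(-153 + k) = (k + k/115)/(-153 + k) = (116*k/115)/(-153 + k) = 116*k/(115*(-153 + k)))
(-47003 - 28300)/(z(-38) + f(-174, -139)) = (-47003 - 28300)/((116/115)*(-38)/(-153 - 38) + 1) = -75303/((116/115)*(-38)/(-191) + 1) = -75303/((116/115)*(-38)*(-1/191) + 1) = -75303/(4408/21965 + 1) = -75303/26373/21965 = -75303*21965/26373 = -551343465/8791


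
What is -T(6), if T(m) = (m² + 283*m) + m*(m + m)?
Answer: -1806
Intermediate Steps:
T(m) = 3*m² + 283*m (T(m) = (m² + 283*m) + m*(2*m) = (m² + 283*m) + 2*m² = 3*m² + 283*m)
-T(6) = -6*(283 + 3*6) = -6*(283 + 18) = -6*301 = -1*1806 = -1806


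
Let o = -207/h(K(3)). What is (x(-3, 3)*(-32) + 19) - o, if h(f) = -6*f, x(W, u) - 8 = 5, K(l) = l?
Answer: -817/2 ≈ -408.50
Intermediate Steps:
x(W, u) = 13 (x(W, u) = 8 + 5 = 13)
o = 23/2 (o = -207/((-6*3)) = -207/(-18) = -207*(-1/18) = 23/2 ≈ 11.500)
(x(-3, 3)*(-32) + 19) - o = (13*(-32) + 19) - 1*23/2 = (-416 + 19) - 23/2 = -397 - 23/2 = -817/2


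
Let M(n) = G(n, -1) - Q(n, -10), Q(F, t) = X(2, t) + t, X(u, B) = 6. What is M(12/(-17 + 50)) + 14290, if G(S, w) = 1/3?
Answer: 42883/3 ≈ 14294.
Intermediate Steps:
G(S, w) = 1/3
Q(F, t) = 6 + t
M(n) = 13/3 (M(n) = 1/3 - (6 - 10) = 1/3 - 1*(-4) = 1/3 + 4 = 13/3)
M(12/(-17 + 50)) + 14290 = 13/3 + 14290 = 42883/3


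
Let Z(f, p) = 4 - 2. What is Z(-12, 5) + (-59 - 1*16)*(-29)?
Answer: 2177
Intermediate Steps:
Z(f, p) = 2
Z(-12, 5) + (-59 - 1*16)*(-29) = 2 + (-59 - 1*16)*(-29) = 2 + (-59 - 16)*(-29) = 2 - 75*(-29) = 2 + 2175 = 2177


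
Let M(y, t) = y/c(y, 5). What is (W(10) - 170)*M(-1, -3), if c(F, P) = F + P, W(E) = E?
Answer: 40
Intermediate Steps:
M(y, t) = y/(5 + y) (M(y, t) = y/(y + 5) = y/(5 + y))
(W(10) - 170)*M(-1, -3) = (10 - 170)*(-1/(5 - 1)) = -(-160)/4 = -160*(-1/4) = 40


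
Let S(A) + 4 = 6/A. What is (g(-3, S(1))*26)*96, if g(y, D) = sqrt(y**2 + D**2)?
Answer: 2496*sqrt(13) ≈ 8999.5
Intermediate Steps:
S(A) = -4 + 6/A
g(y, D) = sqrt(D**2 + y**2)
(g(-3, S(1))*26)*96 = (sqrt((-4 + 6/1)**2 + (-3)**2)*26)*96 = (sqrt((-4 + 6*1)**2 + 9)*26)*96 = (sqrt((-4 + 6)**2 + 9)*26)*96 = (sqrt(2**2 + 9)*26)*96 = (sqrt(4 + 9)*26)*96 = (sqrt(13)*26)*96 = (26*sqrt(13))*96 = 2496*sqrt(13)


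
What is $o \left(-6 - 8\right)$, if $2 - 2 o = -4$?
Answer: $-42$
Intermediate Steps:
$o = 3$ ($o = 1 - -2 = 1 + 2 = 3$)
$o \left(-6 - 8\right) = 3 \left(-6 - 8\right) = 3 \left(-14\right) = -42$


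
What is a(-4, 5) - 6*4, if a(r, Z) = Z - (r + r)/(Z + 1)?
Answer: -53/3 ≈ -17.667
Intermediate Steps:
a(r, Z) = Z - 2*r/(1 + Z)
a(-4, 5) - 6*4 = (5 + 5² - 2*(-4))/(1 + 5) - 6*4 = (5 + 25 + 8)/6 - 24 = (⅙)*38 - 24 = 19/3 - 24 = -53/3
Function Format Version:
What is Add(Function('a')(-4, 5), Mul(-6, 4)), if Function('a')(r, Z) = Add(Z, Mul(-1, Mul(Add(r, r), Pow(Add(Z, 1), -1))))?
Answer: Rational(-53, 3) ≈ -17.667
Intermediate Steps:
Function('a')(r, Z) = Add(Z, Mul(-2, r, Pow(Add(1, Z), -1))) (Function('a')(r, Z) = Add(Z, Mul(-1, Mul(Mul(2, r), Pow(Add(1, Z), -1)))) = Add(Z, Mul(-1, Mul(2, r, Pow(Add(1, Z), -1)))) = Add(Z, Mul(-2, r, Pow(Add(1, Z), -1))))
Add(Function('a')(-4, 5), Mul(-6, 4)) = Add(Mul(Pow(Add(1, 5), -1), Add(5, Pow(5, 2), Mul(-2, -4))), Mul(-6, 4)) = Add(Mul(Pow(6, -1), Add(5, 25, 8)), -24) = Add(Mul(Rational(1, 6), 38), -24) = Add(Rational(19, 3), -24) = Rational(-53, 3)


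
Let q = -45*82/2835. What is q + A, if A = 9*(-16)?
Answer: -9154/63 ≈ -145.30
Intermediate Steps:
q = -82/63 (q = -3690*1/2835 = -82/63 ≈ -1.3016)
A = -144
q + A = -82/63 - 144 = -9154/63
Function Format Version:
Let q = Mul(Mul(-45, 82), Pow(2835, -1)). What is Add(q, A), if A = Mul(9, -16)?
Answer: Rational(-9154, 63) ≈ -145.30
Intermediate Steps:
q = Rational(-82, 63) (q = Mul(-3690, Rational(1, 2835)) = Rational(-82, 63) ≈ -1.3016)
A = -144
Add(q, A) = Add(Rational(-82, 63), -144) = Rational(-9154, 63)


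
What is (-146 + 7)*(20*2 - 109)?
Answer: 9591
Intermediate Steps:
(-146 + 7)*(20*2 - 109) = -139*(40 - 109) = -139*(-69) = 9591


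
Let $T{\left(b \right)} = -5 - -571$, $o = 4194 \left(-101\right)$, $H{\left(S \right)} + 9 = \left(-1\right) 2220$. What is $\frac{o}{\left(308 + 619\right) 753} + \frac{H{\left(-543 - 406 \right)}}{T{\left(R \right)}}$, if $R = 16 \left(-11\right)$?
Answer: $- \frac{199518367}{43898394} \approx -4.545$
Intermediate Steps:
$H{\left(S \right)} = -2229$ ($H{\left(S \right)} = -9 - 2220 = -2229$)
$R = -176$
$o = -423594$
$T{\left(b \right)} = 566$ ($T{\left(b \right)} = -5 + 571 = 566$)
$\frac{o}{\left(308 + 619\right) 753} + \frac{H{\left(-543 - 406 \right)}}{T{\left(R \right)}} = - \frac{423594}{\left(308 + 619\right) 753} - \frac{2229}{566} = - \frac{423594}{927 \cdot 753} - \frac{2229}{566} = - \frac{423594}{698031} - \frac{2229}{566} = \left(-423594\right) \frac{1}{698031} - \frac{2229}{566} = - \frac{47066}{77559} - \frac{2229}{566} = - \frac{199518367}{43898394}$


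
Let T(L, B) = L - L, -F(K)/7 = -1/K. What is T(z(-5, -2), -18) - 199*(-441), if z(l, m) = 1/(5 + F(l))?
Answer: 87759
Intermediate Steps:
F(K) = 7/K (F(K) = -(-7)/K = 7/K)
z(l, m) = 1/(5 + 7/l)
T(L, B) = 0
T(z(-5, -2), -18) - 199*(-441) = 0 - 199*(-441) = 0 + 87759 = 87759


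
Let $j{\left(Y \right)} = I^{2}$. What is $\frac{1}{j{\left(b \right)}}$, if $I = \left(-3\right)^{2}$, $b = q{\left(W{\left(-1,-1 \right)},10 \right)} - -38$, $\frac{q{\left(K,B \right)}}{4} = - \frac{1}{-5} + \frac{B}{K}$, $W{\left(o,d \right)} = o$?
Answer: $\frac{1}{81} \approx 0.012346$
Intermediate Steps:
$q{\left(K,B \right)} = \frac{4}{5} + \frac{4 B}{K}$ ($q{\left(K,B \right)} = 4 \left(- \frac{1}{-5} + \frac{B}{K}\right) = 4 \left(\left(-1\right) \left(- \frac{1}{5}\right) + \frac{B}{K}\right) = 4 \left(\frac{1}{5} + \frac{B}{K}\right) = \frac{4}{5} + \frac{4 B}{K}$)
$b = - \frac{6}{5}$ ($b = \left(\frac{4}{5} + 4 \cdot 10 \frac{1}{-1}\right) - -38 = \left(\frac{4}{5} + 4 \cdot 10 \left(-1\right)\right) + 38 = \left(\frac{4}{5} - 40\right) + 38 = - \frac{196}{5} + 38 = - \frac{6}{5} \approx -1.2$)
$I = 9$
$j{\left(Y \right)} = 81$ ($j{\left(Y \right)} = 9^{2} = 81$)
$\frac{1}{j{\left(b \right)}} = \frac{1}{81}$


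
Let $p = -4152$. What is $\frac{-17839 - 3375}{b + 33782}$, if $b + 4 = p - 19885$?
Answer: $- \frac{21214}{9741} \approx -2.1778$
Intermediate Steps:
$b = -24041$ ($b = -4 - 24037 = -24041$)
$\frac{-17839 - 3375}{b + 33782} = \frac{-17839 - 3375}{-24041 + 33782} = - \frac{21214}{9741}$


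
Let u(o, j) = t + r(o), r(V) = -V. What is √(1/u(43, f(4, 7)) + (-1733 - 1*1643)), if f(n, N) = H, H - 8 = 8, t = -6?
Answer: 5*I*√6617/7 ≈ 58.104*I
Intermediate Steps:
H = 16 (H = 8 + 8 = 16)
f(n, N) = 16
u(o, j) = -6 - o
√(1/u(43, f(4, 7)) + (-1733 - 1*1643)) = √(1/(-6 - 1*43) + (-1733 - 1*1643)) = √(1/(-6 - 43) + (-1733 - 1643)) = √(1/(-49) - 3376) = √(-1/49 - 3376) = √(-165425/49) = 5*I*√6617/7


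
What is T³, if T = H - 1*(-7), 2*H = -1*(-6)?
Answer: 1000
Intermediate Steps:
H = 3 (H = (-1*(-6))/2 = (½)*6 = 3)
T = 10 (T = 3 - 1*(-7) = 3 + 7 = 10)
T³ = 10³ = 1000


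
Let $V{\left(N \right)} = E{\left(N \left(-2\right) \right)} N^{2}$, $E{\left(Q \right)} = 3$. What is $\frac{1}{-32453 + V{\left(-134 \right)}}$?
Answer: $\frac{1}{21415} \approx 4.6696 \cdot 10^{-5}$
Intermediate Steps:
$V{\left(N \right)} = 3 N^{2}$
$\frac{1}{-32453 + V{\left(-134 \right)}} = \frac{1}{-32453 + 3 \left(-134\right)^{2}} = \frac{1}{-32453 + 3 \cdot 17956} = \frac{1}{-32453 + 53868} = \frac{1}{21415}$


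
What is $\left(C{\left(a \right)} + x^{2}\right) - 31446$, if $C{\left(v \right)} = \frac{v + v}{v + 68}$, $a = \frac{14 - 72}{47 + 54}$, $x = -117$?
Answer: $- \frac{60462643}{3405} \approx -17757.0$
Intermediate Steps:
$a = - \frac{58}{101} \approx -0.57426$
$C{\left(v \right)} = \frac{2 v}{68 + v}$
$\left(C{\left(a \right)} + x^{2}\right) - 31446 = \left(2 \left(- \frac{58}{101}\right) \frac{1}{68 - \frac{58}{101}} + \left(-117\right)^{2}\right) - 31446 = \left(2 \left(- \frac{58}{101}\right) \frac{1}{\frac{6810}{101}} + 13689\right) - 31446 = \left(2 \left(- \frac{58}{101}\right) \frac{101}{6810} + 13689\right) - 31446 = \left(- \frac{58}{3405} + 13689\right) - 31446 = \frac{46610987}{3405} - 31446 = - \frac{60462643}{3405}$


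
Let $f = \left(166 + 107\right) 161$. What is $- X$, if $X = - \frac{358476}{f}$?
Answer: $\frac{119492}{14651} \approx 8.1559$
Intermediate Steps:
$f = 43953$ ($f = 273 \cdot 161 = 43953$)
$X = - \frac{119492}{14651}$ ($X = - \frac{358476}{43953} = \left(-358476\right) \frac{1}{43953} = - \frac{119492}{14651} \approx -8.1559$)
$- X = \left(-1\right) \left(- \frac{119492}{14651}\right) = \frac{119492}{14651}$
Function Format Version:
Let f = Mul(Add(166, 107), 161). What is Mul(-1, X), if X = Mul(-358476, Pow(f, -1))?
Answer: Rational(119492, 14651) ≈ 8.1559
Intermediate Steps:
f = 43953 (f = Mul(273, 161) = 43953)
X = Rational(-119492, 14651) (X = Mul(-358476, Pow(43953, -1)) = Mul(-358476, Rational(1, 43953)) = Rational(-119492, 14651) ≈ -8.1559)
Mul(-1, X) = Mul(-1, Rational(-119492, 14651)) = Rational(119492, 14651)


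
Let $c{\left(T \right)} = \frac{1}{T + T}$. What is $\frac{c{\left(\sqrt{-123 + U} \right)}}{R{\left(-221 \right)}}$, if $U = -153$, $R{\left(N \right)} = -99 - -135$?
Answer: $- \frac{i \sqrt{69}}{9936} \approx - 0.00083601 i$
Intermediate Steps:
$R{\left(N \right)} = 36$ ($R{\left(N \right)} = -99 + 135 = 36$)
$c{\left(T \right)} = \frac{1}{2 T}$
$\frac{c{\left(\sqrt{-123 + U} \right)}}{R{\left(-221 \right)}} = \frac{\frac{1}{2} \frac{1}{\sqrt{-123 - 153}}}{36} = \frac{1}{2 \sqrt{-276}} \cdot \frac{1}{36} = \frac{1}{2 \cdot 2 i \sqrt{69}} \cdot \frac{1}{36} = \frac{\left(- \frac{1}{138}\right) i \sqrt{69}}{2} \cdot \frac{1}{36} = - \frac{i \sqrt{69}}{276} \cdot \frac{1}{36} = - \frac{i \sqrt{69}}{9936}$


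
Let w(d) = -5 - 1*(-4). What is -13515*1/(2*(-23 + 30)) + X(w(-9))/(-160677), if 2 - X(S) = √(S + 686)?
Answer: -2171549683/2249478 + √685/160677 ≈ -965.36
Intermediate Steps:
w(d) = -1 (w(d) = -5 + 4 = -1)
X(S) = 2 - √(686 + S) (X(S) = 2 - √(S + 686) = 2 - √(686 + S))
-13515*1/(2*(-23 + 30)) + X(w(-9))/(-160677) = -13515*1/(2*(-23 + 30)) + (2 - √(686 - 1))/(-160677) = -13515/(7*2) + (2 - √685)*(-1/160677) = -13515/14 + (-2/160677 + √685/160677) = -2171549683/2249478 + √685/160677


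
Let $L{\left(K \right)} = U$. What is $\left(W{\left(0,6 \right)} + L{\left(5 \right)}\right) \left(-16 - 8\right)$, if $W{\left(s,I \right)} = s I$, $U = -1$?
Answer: $24$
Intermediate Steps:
$W{\left(s,I \right)} = I s$
$L{\left(K \right)} = -1$
$\left(W{\left(0,6 \right)} + L{\left(5 \right)}\right) \left(-16 - 8\right) = \left(6 \cdot 0 - 1\right) \left(-16 - 8\right) = \left(0 - 1\right) \left(-16 - 8\right) = \left(-1\right) \left(-24\right) = 24$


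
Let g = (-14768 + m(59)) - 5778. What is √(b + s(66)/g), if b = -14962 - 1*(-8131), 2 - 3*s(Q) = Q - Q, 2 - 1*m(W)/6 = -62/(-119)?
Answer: I*√91799447133869562/3665877 ≈ 82.65*I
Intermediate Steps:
m(W) = 1056/119 (m(W) = 12 - (-372)/(-119) = 12 - (-372)*(-1)/119 = 12 - 6*62/119 = 12 - 372/119 = 1056/119)
s(Q) = ⅔ (s(Q) = ⅔ - (Q - Q)/3 = ⅔ - ⅓*0 = ⅔ + 0 = ⅔)
b = -6831 (b = -14962 + 8131 = -6831)
g = -2443918/119 (g = (-14768 + 1056/119) - 5778 = -1756336/119 - 5778 = -2443918/119 ≈ -20537.)
√(b + s(66)/g) = √(-6831 + 2/(3*(-2443918/119))) = √(-6831 + (⅔)*(-119/2443918)) = √(-6831 - 119/3665877) = √(-25041605906/3665877) = I*√91799447133869562/3665877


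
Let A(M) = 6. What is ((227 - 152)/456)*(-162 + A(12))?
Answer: -975/38 ≈ -25.658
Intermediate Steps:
((227 - 152)/456)*(-162 + A(12)) = ((227 - 152)/456)*(-162 + 6) = (75*(1/456))*(-156) = (25/152)*(-156) = -975/38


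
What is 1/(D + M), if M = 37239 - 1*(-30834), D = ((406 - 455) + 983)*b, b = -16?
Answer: 1/53129 ≈ 1.8822e-5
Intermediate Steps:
D = -14944 (D = ((406 - 455) + 983)*(-16) = (-49 + 983)*(-16) = 934*(-16) = -14944)
M = 68073 (M = 37239 + 30834 = 68073)
1/(D + M) = 1/(-14944 + 68073) = 1/53129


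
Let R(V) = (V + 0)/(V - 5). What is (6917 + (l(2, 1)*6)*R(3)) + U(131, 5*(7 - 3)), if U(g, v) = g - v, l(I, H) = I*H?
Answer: 7010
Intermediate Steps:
R(V) = V/(-5 + V)
l(I, H) = H*I
(6917 + (l(2, 1)*6)*R(3)) + U(131, 5*(7 - 3)) = (6917 + ((1*2)*6)*(3/(-5 + 3))) + (131 - 5*(7 - 3)) = (6917 + (2*6)*(3/(-2))) + (131 - 5*4) = (6917 + 12*(3*(-1/2))) + (131 - 1*20) = (6917 + 12*(-3/2)) + (131 - 20) = (6917 - 18) + 111 = 6899 + 111 = 7010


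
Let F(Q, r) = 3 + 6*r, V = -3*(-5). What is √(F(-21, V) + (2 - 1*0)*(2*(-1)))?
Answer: √89 ≈ 9.4340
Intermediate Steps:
V = 15
√(F(-21, V) + (2 - 1*0)*(2*(-1))) = √((3 + 6*15) + (2 - 1*0)*(2*(-1))) = √((3 + 90) + (2 + 0)*(-2)) = √(93 + 2*(-2)) = √(93 - 4) = √89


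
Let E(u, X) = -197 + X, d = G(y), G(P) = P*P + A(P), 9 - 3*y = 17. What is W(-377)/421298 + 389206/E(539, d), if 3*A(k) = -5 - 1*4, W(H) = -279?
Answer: -368936467209/182843332 ≈ -2017.8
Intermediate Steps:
y = -8/3 (y = 3 - ⅓*17 = 3 - 17/3 = -8/3 ≈ -2.6667)
A(k) = -3 (A(k) = (-5 - 1*4)/3 = (-5 - 4)/3 = (⅓)*(-9) = -3)
G(P) = -3 + P² (G(P) = P*P - 3 = P² - 3 = -3 + P²)
d = 37/9 (d = -3 + (-8/3)² = -3 + 64/9 = 37/9 ≈ 4.1111)
W(-377)/421298 + 389206/E(539, d) = -279/421298 + 389206/(-197 + 37/9) = -279*1/421298 + 389206/(-1736/9) = -279/421298 + 389206*(-9/1736) = -279/421298 - 1751427/868 = -368936467209/182843332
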